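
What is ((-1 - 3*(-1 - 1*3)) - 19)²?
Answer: 64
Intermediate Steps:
((-1 - 3*(-1 - 1*3)) - 19)² = ((-1 - 3*(-1 - 3)) - 19)² = ((-1 - 3*(-4)) - 19)² = ((-1 + 12) - 19)² = (11 - 19)² = (-8)² = 64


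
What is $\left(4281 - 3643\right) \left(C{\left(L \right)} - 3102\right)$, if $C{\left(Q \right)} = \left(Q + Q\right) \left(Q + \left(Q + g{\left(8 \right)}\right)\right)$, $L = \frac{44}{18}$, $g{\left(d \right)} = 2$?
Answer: $- \frac{158564692}{81} \approx -1.9576 \cdot 10^{6}$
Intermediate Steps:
$L = \frac{22}{9}$ ($L = 44 \cdot \frac{1}{18} = \frac{22}{9} \approx 2.4444$)
$C{\left(Q \right)} = 2 Q \left(2 + 2 Q\right)$ ($C{\left(Q \right)} = \left(Q + Q\right) \left(Q + \left(Q + 2\right)\right) = 2 Q \left(Q + \left(2 + Q\right)\right) = 2 Q \left(2 + 2 Q\right)$)
$\left(4281 - 3643\right) \left(C{\left(L \right)} - 3102\right) = \left(4281 - 3643\right) \left(4 \cdot \frac{22}{9} \left(1 + \frac{22}{9}\right) - 3102\right) = 638 \left(4 \cdot \frac{22}{9} \cdot \frac{31}{9} - 3102\right) = 638 \left(\frac{2728}{81} - 3102\right) = 638 \left(- \frac{248534}{81}\right) = - \frac{158564692}{81}$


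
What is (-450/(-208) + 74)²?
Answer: 62742241/10816 ≈ 5800.9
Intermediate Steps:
(-450/(-208) + 74)² = (-450*(-1/208) + 74)² = (225/104 + 74)² = (7921/104)² = 62742241/10816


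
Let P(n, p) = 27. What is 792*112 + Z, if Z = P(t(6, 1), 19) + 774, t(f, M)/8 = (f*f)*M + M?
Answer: 89505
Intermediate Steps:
t(f, M) = 8*M + 8*M*f**2 (t(f, M) = 8*((f*f)*M + M) = 8*(f**2*M + M) = 8*(M*f**2 + M) = 8*(M + M*f**2) = 8*M + 8*M*f**2)
Z = 801 (Z = 27 + 774 = 801)
792*112 + Z = 792*112 + 801 = 88704 + 801 = 89505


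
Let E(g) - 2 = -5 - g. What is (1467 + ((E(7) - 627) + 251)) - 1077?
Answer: 4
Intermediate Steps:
E(g) = -3 - g (E(g) = 2 + (-5 - g) = -3 - g)
(1467 + ((E(7) - 627) + 251)) - 1077 = (1467 + (((-3 - 1*7) - 627) + 251)) - 1077 = (1467 + (((-3 - 7) - 627) + 251)) - 1077 = (1467 + ((-10 - 627) + 251)) - 1077 = (1467 + (-637 + 251)) - 1077 = (1467 - 386) - 1077 = 1081 - 1077 = 4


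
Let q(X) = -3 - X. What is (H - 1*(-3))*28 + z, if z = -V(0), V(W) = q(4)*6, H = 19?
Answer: 658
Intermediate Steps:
V(W) = -42 (V(W) = (-3 - 1*4)*6 = (-3 - 4)*6 = -7*6 = -42)
z = 42 (z = -1*(-42) = 42)
(H - 1*(-3))*28 + z = (19 - 1*(-3))*28 + 42 = (19 + 3)*28 + 42 = 22*28 + 42 = 616 + 42 = 658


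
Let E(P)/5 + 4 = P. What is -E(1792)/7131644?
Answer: -2235/1782911 ≈ -0.0012536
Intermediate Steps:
E(P) = -20 + 5*P
-E(1792)/7131644 = -(-20 + 5*1792)/7131644 = -(-20 + 8960)/7131644 = -8940/7131644 = -1*2235/1782911 = -2235/1782911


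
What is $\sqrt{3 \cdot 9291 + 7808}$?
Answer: $\sqrt{35681} \approx 188.89$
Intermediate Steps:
$\sqrt{3 \cdot 9291 + 7808} = \sqrt{27873 + 7808} = \sqrt{35681}$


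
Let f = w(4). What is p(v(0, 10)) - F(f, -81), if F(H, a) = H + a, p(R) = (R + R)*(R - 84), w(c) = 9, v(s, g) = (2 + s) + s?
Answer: -256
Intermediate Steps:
v(s, g) = 2 + 2*s
f = 9
p(R) = 2*R*(-84 + R) (p(R) = (2*R)*(-84 + R) = 2*R*(-84 + R))
p(v(0, 10)) - F(f, -81) = 2*(2 + 2*0)*(-84 + (2 + 2*0)) - (9 - 81) = 2*(2 + 0)*(-84 + (2 + 0)) - 1*(-72) = 2*2*(-84 + 2) + 72 = 2*2*(-82) + 72 = -328 + 72 = -256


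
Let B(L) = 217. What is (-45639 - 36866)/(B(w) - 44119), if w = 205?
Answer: 82505/43902 ≈ 1.8793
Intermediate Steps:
(-45639 - 36866)/(B(w) - 44119) = (-45639 - 36866)/(217 - 44119) = -82505/(-43902) = -82505*(-1/43902) = 82505/43902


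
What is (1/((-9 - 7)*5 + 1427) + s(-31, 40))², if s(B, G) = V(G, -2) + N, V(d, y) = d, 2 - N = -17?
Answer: 6316116676/1814409 ≈ 3481.1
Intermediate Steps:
N = 19 (N = 2 - 1*(-17) = 2 + 17 = 19)
s(B, G) = 19 + G (s(B, G) = G + 19 = 19 + G)
(1/((-9 - 7)*5 + 1427) + s(-31, 40))² = (1/((-9 - 7)*5 + 1427) + (19 + 40))² = (1/(-16*5 + 1427) + 59)² = (1/(-80 + 1427) + 59)² = (1/1347 + 59)² = (79474/1347)² = 6316116676/1814409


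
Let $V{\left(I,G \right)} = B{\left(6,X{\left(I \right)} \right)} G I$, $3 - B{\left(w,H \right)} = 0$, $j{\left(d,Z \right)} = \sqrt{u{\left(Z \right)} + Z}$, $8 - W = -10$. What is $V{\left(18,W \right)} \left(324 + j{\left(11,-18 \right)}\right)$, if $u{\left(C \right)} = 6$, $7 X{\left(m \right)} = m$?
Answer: $314928 + 1944 i \sqrt{3} \approx 3.1493 \cdot 10^{5} + 3367.1 i$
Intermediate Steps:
$W = 18$ ($W = 8 - -10 = 8 + 10 = 18$)
$X{\left(m \right)} = \frac{m}{7}$
$j{\left(d,Z \right)} = \sqrt{6 + Z}$
$B{\left(w,H \right)} = 3$ ($B{\left(w,H \right)} = 3 - 0 = 3 + 0 = 3$)
$V{\left(I,G \right)} = 3 G I$
$V{\left(18,W \right)} \left(324 + j{\left(11,-18 \right)}\right) = 3 \cdot 18 \cdot 18 \left(324 + \sqrt{6 - 18}\right) = 972 \left(324 + \sqrt{-12}\right) = 972 \left(324 + 2 i \sqrt{3}\right) = 314928 + 1944 i \sqrt{3}$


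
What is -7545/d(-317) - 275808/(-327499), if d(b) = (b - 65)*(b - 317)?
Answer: 64326407949/79316327812 ≈ 0.81101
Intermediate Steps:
d(b) = (-317 + b)*(-65 + b) (d(b) = (-65 + b)*(-317 + b) = (-317 + b)*(-65 + b))
-7545/d(-317) - 275808/(-327499) = -7545/(20605 + (-317)² - 382*(-317)) - 275808/(-327499) = -7545/(20605 + 100489 + 121094) - 275808*(-1/327499) = -7545/242188 + 275808/327499 = 64326407949/79316327812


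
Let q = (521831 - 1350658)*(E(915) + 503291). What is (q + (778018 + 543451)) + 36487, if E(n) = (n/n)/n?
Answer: -381682928535242/915 ≈ -4.1714e+11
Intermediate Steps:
E(n) = 1/n
q = -381684171064982/915 (q = (521831 - 1350658)*(1/915 + 503291) = -828827*(1/915 + 503291) = -828827*460511266/915 = -381684171064982/915 ≈ -4.1714e+11)
(q + (778018 + 543451)) + 36487 = (-381684171064982/915 + (778018 + 543451)) + 36487 = (-381684171064982/915 + 1321469) + 36487 = -381682961920847/915 + 36487 = -381682928535242/915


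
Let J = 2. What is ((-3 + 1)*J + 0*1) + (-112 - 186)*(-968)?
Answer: 288460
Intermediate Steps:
((-3 + 1)*J + 0*1) + (-112 - 186)*(-968) = ((-3 + 1)*2 + 0*1) + (-112 - 186)*(-968) = (-2*2 + 0) - 298*(-968) = (-4 + 0) + 288464 = -4 + 288464 = 288460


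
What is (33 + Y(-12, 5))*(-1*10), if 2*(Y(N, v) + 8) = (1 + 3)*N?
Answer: -10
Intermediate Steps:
Y(N, v) = -8 + 2*N (Y(N, v) = -8 + ((1 + 3)*N)/2 = -8 + (4*N)/2 = -8 + 2*N)
(33 + Y(-12, 5))*(-1*10) = (33 + (-8 + 2*(-12)))*(-1*10) = (33 + (-8 - 24))*(-10) = (33 - 32)*(-10) = 1*(-10) = -10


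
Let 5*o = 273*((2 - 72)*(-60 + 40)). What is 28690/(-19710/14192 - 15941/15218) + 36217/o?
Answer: -118406336357898629/10055327547720 ≈ -11775.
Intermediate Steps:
o = 76440 (o = (273*((2 - 72)*(-60 + 40)))/5 = (273*(-70*(-20)))/5 = (273*1400)/5 = (⅕)*382200 = 76440)
28690/(-19710/14192 - 15941/15218) + 36217/o = 28690/(-19710/14192 - 15941/15218) + 36217/76440 = 28690/(-19710*1/14192 - 15941*1/15218) + 36217*(1/76440) = 28690/(-9855/7096 - 15941/15218) + 36217/76440 = 28690/(-131545363/53993464) + 36217/76440 = 28690*(-53993464/131545363) + 36217/76440 = -1549072482160/131545363 + 36217/76440 = -118406336357898629/10055327547720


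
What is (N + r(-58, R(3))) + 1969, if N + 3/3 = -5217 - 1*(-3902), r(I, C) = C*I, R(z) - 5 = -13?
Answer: 1117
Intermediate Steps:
R(z) = -8 (R(z) = 5 - 13 = -8)
N = -1316 (N = -1 + (-5217 - 1*(-3902)) = -1 + (-5217 + 3902) = -1 - 1315 = -1316)
(N + r(-58, R(3))) + 1969 = (-1316 - 8*(-58)) + 1969 = (-1316 + 464) + 1969 = -852 + 1969 = 1117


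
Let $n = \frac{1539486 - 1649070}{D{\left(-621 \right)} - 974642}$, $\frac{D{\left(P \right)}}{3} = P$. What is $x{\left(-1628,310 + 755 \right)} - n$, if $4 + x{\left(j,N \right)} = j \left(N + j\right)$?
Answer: $\frac{895025313216}{976505} \approx 9.1656 \cdot 10^{5}$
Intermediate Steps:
$x{\left(j,N \right)} = -4 + j \left(N + j\right)$
$D{\left(P \right)} = 3 P$
$n = \frac{109584}{976505}$ ($n = \frac{1539486 - 1649070}{3 \left(-621\right) - 974642} = - \frac{109584}{-1863 - 974642} = - \frac{109584}{-976505} = \left(-109584\right) \left(- \frac{1}{976505}\right) = \frac{109584}{976505} \approx 0.11222$)
$x{\left(-1628,310 + 755 \right)} - n = \left(-4 + \left(-1628\right)^{2} + \left(310 + 755\right) \left(-1628\right)\right) - \frac{109584}{976505} = \left(-4 + 2650384 + 1065 \left(-1628\right)\right) - \frac{109584}{976505} = \left(-4 + 2650384 - 1733820\right) - \frac{109584}{976505} = 916560 - \frac{109584}{976505} = \frac{895025313216}{976505}$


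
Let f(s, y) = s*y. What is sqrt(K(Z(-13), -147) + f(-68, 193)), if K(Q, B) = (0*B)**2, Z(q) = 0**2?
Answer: 2*I*sqrt(3281) ≈ 114.56*I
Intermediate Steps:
Z(q) = 0
K(Q, B) = 0 (K(Q, B) = 0**2 = 0)
sqrt(K(Z(-13), -147) + f(-68, 193)) = sqrt(0 - 68*193) = sqrt(0 - 13124) = sqrt(-13124) = 2*I*sqrt(3281)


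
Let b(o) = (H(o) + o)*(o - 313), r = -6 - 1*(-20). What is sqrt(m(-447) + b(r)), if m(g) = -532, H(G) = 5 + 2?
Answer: 7*I*sqrt(139) ≈ 82.529*I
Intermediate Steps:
H(G) = 7
r = 14 (r = -6 + 20 = 14)
b(o) = (-313 + o)*(7 + o) (b(o) = (7 + o)*(o - 313) = (7 + o)*(-313 + o) = (-313 + o)*(7 + o))
sqrt(m(-447) + b(r)) = sqrt(-532 + (-2191 + 14**2 - 306*14)) = sqrt(-532 + (-2191 + 196 - 4284)) = sqrt(-532 - 6279) = sqrt(-6811) = 7*I*sqrt(139)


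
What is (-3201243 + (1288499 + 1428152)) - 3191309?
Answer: -3675901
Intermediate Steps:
(-3201243 + (1288499 + 1428152)) - 3191309 = (-3201243 + 2716651) - 3191309 = -484592 - 3191309 = -3675901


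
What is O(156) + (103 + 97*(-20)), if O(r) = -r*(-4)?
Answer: -1213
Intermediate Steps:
O(r) = 4*r
O(156) + (103 + 97*(-20)) = 4*156 + (103 + 97*(-20)) = 624 + (103 - 1940) = 624 - 1837 = -1213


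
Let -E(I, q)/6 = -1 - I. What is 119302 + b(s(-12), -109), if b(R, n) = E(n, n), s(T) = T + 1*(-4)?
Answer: 118654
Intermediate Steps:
E(I, q) = 6 + 6*I (E(I, q) = -6*(-1 - I) = 6 + 6*I)
s(T) = -4 + T (s(T) = T - 4 = -4 + T)
b(R, n) = 6 + 6*n
119302 + b(s(-12), -109) = 119302 + (6 + 6*(-109)) = 119302 + (6 - 654) = 119302 - 648 = 118654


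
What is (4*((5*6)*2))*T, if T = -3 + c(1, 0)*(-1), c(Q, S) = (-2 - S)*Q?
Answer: -240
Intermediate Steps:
c(Q, S) = Q*(-2 - S)
T = -1 (T = -3 - 1*1*(2 + 0)*(-1) = -3 - 1*1*2*(-1) = -3 - 2*(-1) = -3 + 2 = -1)
(4*((5*6)*2))*T = (4*((5*6)*2))*(-1) = (4*(30*2))*(-1) = (4*60)*(-1) = 240*(-1) = -240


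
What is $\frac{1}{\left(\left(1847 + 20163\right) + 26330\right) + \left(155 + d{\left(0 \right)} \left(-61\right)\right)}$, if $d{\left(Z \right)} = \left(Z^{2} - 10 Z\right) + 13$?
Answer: $\frac{1}{47702} \approx 2.0963 \cdot 10^{-5}$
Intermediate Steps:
$d{\left(Z \right)} = 13 + Z^{2} - 10 Z$
$\frac{1}{\left(\left(1847 + 20163\right) + 26330\right) + \left(155 + d{\left(0 \right)} \left(-61\right)\right)} = \frac{1}{\left(\left(1847 + 20163\right) + 26330\right) + \left(155 + \left(13 + 0^{2} - 0\right) \left(-61\right)\right)} = \frac{1}{\left(22010 + 26330\right) + \left(155 + \left(13 + 0 + 0\right) \left(-61\right)\right)} = \frac{1}{48340 + \left(155 + 13 \left(-61\right)\right)} = \frac{1}{48340 + \left(155 - 793\right)} = \frac{1}{48340 - 638} = \frac{1}{47702}$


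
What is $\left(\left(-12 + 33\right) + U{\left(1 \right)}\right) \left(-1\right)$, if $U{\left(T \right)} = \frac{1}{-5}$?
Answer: $- \frac{104}{5} \approx -20.8$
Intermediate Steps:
$U{\left(T \right)} = - \frac{1}{5}$
$\left(\left(-12 + 33\right) + U{\left(1 \right)}\right) \left(-1\right) = \left(\left(-12 + 33\right) - \frac{1}{5}\right) \left(-1\right) = \left(21 - \frac{1}{5}\right) \left(-1\right) = \frac{104}{5} \left(-1\right) = - \frac{104}{5}$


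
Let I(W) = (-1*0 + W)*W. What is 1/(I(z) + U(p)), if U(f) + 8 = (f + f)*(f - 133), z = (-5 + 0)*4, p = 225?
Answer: 1/41792 ≈ 2.3928e-5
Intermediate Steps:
z = -20 (z = -5*4 = -20)
I(W) = W² (I(W) = (0 + W)*W = W*W = W²)
U(f) = -8 + 2*f*(-133 + f) (U(f) = -8 + (f + f)*(f - 133) = -8 + (2*f)*(-133 + f) = -8 + 2*f*(-133 + f))
1/(I(z) + U(p)) = 1/((-20)² + (-8 - 266*225 + 2*225²)) = 1/(400 + (-8 - 59850 + 2*50625)) = 1/(400 + (-8 - 59850 + 101250)) = 1/(400 + 41392) = 1/41792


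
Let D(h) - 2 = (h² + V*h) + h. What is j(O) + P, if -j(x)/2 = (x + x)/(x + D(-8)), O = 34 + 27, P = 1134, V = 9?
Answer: 53054/47 ≈ 1128.8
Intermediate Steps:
O = 61
D(h) = 2 + h² + 10*h (D(h) = 2 + ((h² + 9*h) + h) = 2 + (h² + 10*h) = 2 + h² + 10*h)
j(x) = -4*x/(-14 + x) (j(x) = -2*(x + x)/(x + (2 + (-8)² + 10*(-8))) = -2*2*x/(x + (2 + 64 - 80)) = -2*2*x/(x - 14) = -2*2*x/(-14 + x) = -4*x/(-14 + x))
j(O) + P = -4*61/(-14 + 61) + 1134 = -4*61/47 + 1134 = -4*61*1/47 + 1134 = -244/47 + 1134 = 53054/47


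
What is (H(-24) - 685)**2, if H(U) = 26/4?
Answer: 1841449/4 ≈ 4.6036e+5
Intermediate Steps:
H(U) = 13/2 (H(U) = 26*(1/4) = 13/2)
(H(-24) - 685)**2 = (13/2 - 685)**2 = (-1357/2)**2 = 1841449/4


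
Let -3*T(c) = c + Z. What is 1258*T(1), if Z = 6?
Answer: -8806/3 ≈ -2935.3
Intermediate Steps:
T(c) = -2 - c/3 (T(c) = -(c + 6)/3 = -(6 + c)/3 = -2 - c/3)
1258*T(1) = 1258*(-2 - ⅓*1) = 1258*(-2 - ⅓) = 1258*(-7/3) = -8806/3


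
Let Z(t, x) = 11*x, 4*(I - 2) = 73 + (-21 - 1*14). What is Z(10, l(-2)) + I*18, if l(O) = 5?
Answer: 262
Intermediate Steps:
I = 23/2 (I = 2 + (73 + (-21 - 1*14))/4 = 2 + (73 + (-21 - 14))/4 = 2 + (73 - 35)/4 = 2 + (1/4)*38 = 2 + 19/2 = 23/2 ≈ 11.500)
Z(10, l(-2)) + I*18 = 11*5 + (23/2)*18 = 55 + 207 = 262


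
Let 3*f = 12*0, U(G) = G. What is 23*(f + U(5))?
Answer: 115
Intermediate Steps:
f = 0 (f = (12*0)/3 = (⅓)*0 = 0)
23*(f + U(5)) = 23*(0 + 5) = 23*5 = 115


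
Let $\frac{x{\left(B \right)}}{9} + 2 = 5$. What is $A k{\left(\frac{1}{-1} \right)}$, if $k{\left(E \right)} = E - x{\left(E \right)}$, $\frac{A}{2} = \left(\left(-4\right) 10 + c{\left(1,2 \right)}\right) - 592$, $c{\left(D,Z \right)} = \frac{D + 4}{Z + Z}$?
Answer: $35322$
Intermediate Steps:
$c{\left(D,Z \right)} = \frac{4 + D}{2 Z}$
$x{\left(B \right)} = 27$ ($x{\left(B \right)} = -18 + 9 \cdot 5 = -18 + 45 = 27$)
$A = - \frac{2523}{2}$ ($A = 2 \left(\left(\left(-4\right) 10 + \frac{4 + 1}{2 \cdot 2}\right) - 592\right) = 2 \left(\left(-40 + \frac{1}{2} \cdot \frac{1}{2} \cdot 5\right) - 592\right) = 2 \left(\left(-40 + \frac{5}{4}\right) - 592\right) = 2 \left(- \frac{155}{4} - 592\right) = 2 \left(- \frac{2523}{4}\right) = - \frac{2523}{2} \approx -1261.5$)
$k{\left(E \right)} = -27 + E$ ($k{\left(E \right)} = E - 27 = -27 + E$)
$A k{\left(\frac{1}{-1} \right)} = - \frac{2523 \left(-27 + \frac{1}{-1}\right)}{2} = - \frac{2523 \left(-27 - 1\right)}{2} = \left(- \frac{2523}{2}\right) \left(-28\right) = 35322$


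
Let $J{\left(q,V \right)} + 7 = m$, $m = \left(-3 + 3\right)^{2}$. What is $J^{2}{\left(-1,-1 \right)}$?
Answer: $49$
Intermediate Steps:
$m = 0$ ($m = 0^{2} = 0$)
$J{\left(q,V \right)} = -7$ ($J{\left(q,V \right)} = -7 + 0 = -7$)
$J^{2}{\left(-1,-1 \right)} = \left(-7\right)^{2} = 49$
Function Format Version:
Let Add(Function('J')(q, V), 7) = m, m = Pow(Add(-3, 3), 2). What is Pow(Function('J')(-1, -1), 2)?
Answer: 49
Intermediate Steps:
m = 0 (m = Pow(0, 2) = 0)
Function('J')(q, V) = -7 (Function('J')(q, V) = Add(-7, 0) = -7)
Pow(Function('J')(-1, -1), 2) = Pow(-7, 2) = 49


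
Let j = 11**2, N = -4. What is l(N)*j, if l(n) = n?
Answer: -484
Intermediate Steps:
j = 121
l(N)*j = -4*121 = -484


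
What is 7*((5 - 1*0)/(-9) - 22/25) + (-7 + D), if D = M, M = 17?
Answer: -11/225 ≈ -0.048889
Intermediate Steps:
D = 17
7*((5 - 1*0)/(-9) - 22/25) + (-7 + D) = 7*((5 - 1*0)/(-9) - 22/25) + (-7 + 17) = 7*((5 + 0)*(-1/9) - 22*1/25) + 10 = 7*(5*(-1/9) - 22/25) + 10 = 7*(-5/9 - 22/25) + 10 = 7*(-323/225) + 10 = -2261/225 + 10 = -11/225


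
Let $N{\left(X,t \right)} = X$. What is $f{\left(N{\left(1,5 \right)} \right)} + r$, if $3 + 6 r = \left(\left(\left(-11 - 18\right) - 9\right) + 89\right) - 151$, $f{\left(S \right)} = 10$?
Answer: $- \frac{43}{6} \approx -7.1667$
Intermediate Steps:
$r = - \frac{103}{6}$ ($r = - \frac{1}{2} + \frac{\left(\left(\left(-11 - 18\right) - 9\right) + 89\right) - 151}{6} = - \frac{1}{2} + \frac{\left(\left(-29 - 9\right) + 89\right) - 151}{6} = - \frac{1}{2} + \frac{\left(-38 + 89\right) - 151}{6} = - \frac{1}{2} + \frac{51 - 151}{6} = - \frac{1}{2} + \frac{1}{6} \left(-100\right) = - \frac{1}{2} - \frac{50}{3} = - \frac{103}{6} \approx -17.167$)
$f{\left(N{\left(1,5 \right)} \right)} + r = 10 - \frac{103}{6} = - \frac{43}{6}$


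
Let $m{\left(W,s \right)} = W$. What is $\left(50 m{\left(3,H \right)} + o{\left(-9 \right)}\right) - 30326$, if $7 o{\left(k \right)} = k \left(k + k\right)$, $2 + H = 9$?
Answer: $- \frac{211070}{7} \approx -30153.0$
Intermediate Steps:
$H = 7$ ($H = -2 + 9 = 7$)
$o{\left(k \right)} = \frac{2 k^{2}}{7}$ ($o{\left(k \right)} = \frac{k \left(k + k\right)}{7} = \frac{k 2 k}{7} = \frac{2 k^{2}}{7}$)
$\left(50 m{\left(3,H \right)} + o{\left(-9 \right)}\right) - 30326 = \left(50 \cdot 3 + \frac{2 \left(-9\right)^{2}}{7}\right) - 30326 = \left(150 + \frac{2}{7} \cdot 81\right) - 30326 = \left(150 + \frac{162}{7}\right) - 30326 = \frac{1212}{7} - 30326 = - \frac{211070}{7}$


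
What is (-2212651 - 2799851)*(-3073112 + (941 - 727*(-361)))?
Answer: 14083747169448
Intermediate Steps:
(-2212651 - 2799851)*(-3073112 + (941 - 727*(-361))) = -5012502*(-3073112 + (941 + 262447)) = -5012502*(-3073112 + 263388) = -5012502*(-2809724) = 14083747169448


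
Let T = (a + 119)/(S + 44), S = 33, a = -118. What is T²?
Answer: 1/5929 ≈ 0.00016866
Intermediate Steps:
T = 1/77 (T = (-118 + 119)/(33 + 44) = 1/77 ≈ 0.012987)
T² = (1/77)² = 1/5929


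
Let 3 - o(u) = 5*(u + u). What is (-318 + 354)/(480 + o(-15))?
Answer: 12/211 ≈ 0.056872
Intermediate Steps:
o(u) = 3 - 10*u (o(u) = 3 - 5*(u + u) = 3 - 5*2*u = 3 - 10*u)
(-318 + 354)/(480 + o(-15)) = (-318 + 354)/(480 + (3 - 10*(-15))) = 36/(480 + (3 + 150)) = 36/(480 + 153) = 36/633 = 36*(1/633) = 12/211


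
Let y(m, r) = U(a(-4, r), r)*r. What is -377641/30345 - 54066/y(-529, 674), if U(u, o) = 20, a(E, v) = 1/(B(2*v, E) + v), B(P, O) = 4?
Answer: -134624669/8181012 ≈ -16.456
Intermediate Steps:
a(E, v) = 1/(4 + v)
y(m, r) = 20*r
-377641/30345 - 54066/y(-529, 674) = -377641/30345 - 54066/(20*674) = -377641*1/30345 - 54066/13480 = -377641/30345 - 54066*1/13480 = -377641/30345 - 27033/6740 = -134624669/8181012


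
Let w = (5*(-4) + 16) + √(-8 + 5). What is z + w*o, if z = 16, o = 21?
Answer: -68 + 21*I*√3 ≈ -68.0 + 36.373*I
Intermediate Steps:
w = -4 + I*√3 (w = (-20 + 16) + √(-3) = -4 + I*√3 ≈ -4.0 + 1.732*I)
z + w*o = 16 + (-4 + I*√3)*21 = 16 + (-84 + 21*I*√3) = -68 + 21*I*√3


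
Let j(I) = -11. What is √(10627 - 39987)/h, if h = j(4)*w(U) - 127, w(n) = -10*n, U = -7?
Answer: -4*I*√1835/897 ≈ -0.19102*I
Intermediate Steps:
h = -897 (h = -(-110)*(-7) - 127 = -11*70 - 127 = -770 - 127 = -897)
√(10627 - 39987)/h = √(10627 - 39987)/(-897) = √(-29360)*(-1/897) = (4*I*√1835)*(-1/897) = -4*I*√1835/897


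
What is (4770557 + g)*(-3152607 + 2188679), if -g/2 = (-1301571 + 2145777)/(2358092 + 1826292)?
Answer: -601305536749404179/130762 ≈ -4.5985e+12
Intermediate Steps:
g = -422103/1046096 (g = -2*(-1301571 + 2145777)/(2358092 + 1826292) = -1688412/4184384 = -2*422103/2092192 = -422103/1046096 ≈ -0.40350)
(4770557 + g)*(-3152607 + 2188679) = (4770557 - 422103/1046096)*(-3152607 + 2188679) = (4990460173369/1046096)*(-963928) = -601305536749404179/130762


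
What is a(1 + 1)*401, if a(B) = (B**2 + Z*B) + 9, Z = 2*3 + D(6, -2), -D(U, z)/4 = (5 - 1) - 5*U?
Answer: 93433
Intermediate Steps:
D(U, z) = -16 + 20*U (D(U, z) = -4*((5 - 1) - 5*U) = -4*(4 - 5*U) = -16 + 20*U)
Z = 110 (Z = 2*3 + (-16 + 20*6) = 6 + (-16 + 120) = 6 + 104 = 110)
a(B) = 9 + B**2 + 110*B (a(B) = (B**2 + 110*B) + 9 = 9 + B**2 + 110*B)
a(1 + 1)*401 = (9 + (1 + 1)**2 + 110*(1 + 1))*401 = (9 + 2**2 + 110*2)*401 = (9 + 4 + 220)*401 = 233*401 = 93433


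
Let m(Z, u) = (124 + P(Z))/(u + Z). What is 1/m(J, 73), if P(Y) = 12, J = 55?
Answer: 16/17 ≈ 0.94118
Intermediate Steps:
m(Z, u) = 136/(Z + u) (m(Z, u) = (124 + 12)/(u + Z) = 136/(Z + u))
1/m(J, 73) = 1/(136/(55 + 73)) = 1/(136/128) = 1/(136*(1/128)) = 1/(17/16) = 16/17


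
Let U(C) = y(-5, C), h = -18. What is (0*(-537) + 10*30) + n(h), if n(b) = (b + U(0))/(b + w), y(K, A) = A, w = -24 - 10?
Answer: 7809/26 ≈ 300.35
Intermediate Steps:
w = -34
U(C) = C
n(b) = b/(-34 + b) (n(b) = (b + 0)/(b - 34) = b/(-34 + b))
(0*(-537) + 10*30) + n(h) = (0*(-537) + 10*30) - 18/(-34 - 18) = (0 + 300) - 18/(-52) = 300 - 18*(-1/52) = 300 + 9/26 = 7809/26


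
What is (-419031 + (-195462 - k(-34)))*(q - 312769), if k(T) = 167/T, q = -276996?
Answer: 12321721290175/34 ≈ 3.6240e+11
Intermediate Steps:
(-419031 + (-195462 - k(-34)))*(q - 312769) = (-419031 + (-195462 - 167/(-34)))*(-276996 - 312769) = (-419031 + (-195462 - 167*(-1)/34))*(-589765) = (-419031 + (-195462 - 1*(-167/34)))*(-589765) = (-419031 + (-195462 + 167/34))*(-589765) = (-419031 - 6645541/34)*(-589765) = -20892595/34*(-589765) = 12321721290175/34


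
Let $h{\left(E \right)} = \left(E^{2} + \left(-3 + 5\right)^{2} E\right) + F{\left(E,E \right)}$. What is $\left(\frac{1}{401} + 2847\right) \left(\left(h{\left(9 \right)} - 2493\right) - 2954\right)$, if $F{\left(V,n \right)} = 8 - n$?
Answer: $- \frac{6086125488}{401} \approx -1.5177 \cdot 10^{7}$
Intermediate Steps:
$h{\left(E \right)} = 8 + E^{2} + 3 E$ ($h{\left(E \right)} = \left(E^{2} + \left(-3 + 5\right)^{2} E\right) - \left(-8 + E\right) = \left(E^{2} + 2^{2} E\right) - \left(-8 + E\right) = \left(E^{2} + 4 E\right) - \left(-8 + E\right) = 8 + E^{2} + 3 E$)
$\left(\frac{1}{401} + 2847\right) \left(\left(h{\left(9 \right)} - 2493\right) - 2954\right) = \left(\frac{1}{401} + 2847\right) \left(\left(\left(8 + 9^{2} + 3 \cdot 9\right) - 2493\right) - 2954\right) = \left(\frac{1}{401} + 2847\right) \left(\left(\left(8 + 81 + 27\right) - 2493\right) - 2954\right) = \frac{1141648 \left(\left(116 - 2493\right) - 2954\right)}{401} = \frac{1141648 \left(-2377 - 2954\right)}{401} = \frac{1141648}{401} \left(-5331\right) = - \frac{6086125488}{401}$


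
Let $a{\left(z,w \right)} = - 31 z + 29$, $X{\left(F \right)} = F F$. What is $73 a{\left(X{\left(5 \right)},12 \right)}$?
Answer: $-54458$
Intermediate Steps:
$X{\left(F \right)} = F^{2}$
$a{\left(z,w \right)} = 29 - 31 z$
$73 a{\left(X{\left(5 \right)},12 \right)} = 73 \left(29 - 31 \cdot 5^{2}\right) = 73 \left(29 - 775\right) = 73 \left(-746\right) = -54458$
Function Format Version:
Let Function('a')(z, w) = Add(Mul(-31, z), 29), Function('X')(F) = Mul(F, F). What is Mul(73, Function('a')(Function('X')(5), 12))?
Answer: -54458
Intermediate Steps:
Function('X')(F) = Pow(F, 2)
Function('a')(z, w) = Add(29, Mul(-31, z))
Mul(73, Function('a')(Function('X')(5), 12)) = Mul(73, Add(29, Mul(-31, Pow(5, 2)))) = Mul(73, Add(29, Mul(-31, 25))) = Mul(73, Add(29, -775)) = Mul(73, -746) = -54458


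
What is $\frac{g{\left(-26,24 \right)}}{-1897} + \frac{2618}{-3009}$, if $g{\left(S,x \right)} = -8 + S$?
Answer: $- \frac{286120}{335769} \approx -0.85213$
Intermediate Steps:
$\frac{g{\left(-26,24 \right)}}{-1897} + \frac{2618}{-3009} = \frac{-8 - 26}{-1897} + \frac{2618}{-3009} = \left(-34\right) \left(- \frac{1}{1897}\right) + 2618 \left(- \frac{1}{3009}\right) = \frac{34}{1897} - \frac{154}{177} = - \frac{286120}{335769}$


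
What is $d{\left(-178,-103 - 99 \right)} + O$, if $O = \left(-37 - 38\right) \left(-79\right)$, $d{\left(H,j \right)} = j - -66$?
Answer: $5789$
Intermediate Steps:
$d{\left(H,j \right)} = 66 + j$ ($d{\left(H,j \right)} = j + 66 = 66 + j$)
$O = 5925$ ($O = \left(-75\right) \left(-79\right) = 5925$)
$d{\left(-178,-103 - 99 \right)} + O = \left(66 - 202\right) + 5925 = -136 + 5925 = 5789$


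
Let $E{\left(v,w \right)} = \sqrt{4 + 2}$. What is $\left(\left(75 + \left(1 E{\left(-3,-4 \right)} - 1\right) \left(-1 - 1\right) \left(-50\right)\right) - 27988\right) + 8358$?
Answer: $-19655 + 100 \sqrt{6} \approx -19410.0$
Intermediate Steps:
$E{\left(v,w \right)} = \sqrt{6}$
$\left(\left(75 + \left(1 E{\left(-3,-4 \right)} - 1\right) \left(-1 - 1\right) \left(-50\right)\right) - 27988\right) + 8358 = \left(\left(75 + \left(1 \sqrt{6} - 1\right) \left(-1 - 1\right) \left(-50\right)\right) - 27988\right) + 8358 = \left(\left(75 + \left(\sqrt{6} - 1\right) \left(-2\right) \left(-50\right)\right) - 27988\right) + 8358 = \left(\left(75 + \left(-1 + \sqrt{6}\right) \left(-2\right) \left(-50\right)\right) - 27988\right) + 8358 = \left(\left(75 + \left(2 - 2 \sqrt{6}\right) \left(-50\right)\right) - 27988\right) + 8358 = \left(\left(75 - \left(100 - 100 \sqrt{6}\right)\right) - 27988\right) + 8358 = \left(\left(-25 + 100 \sqrt{6}\right) - 27988\right) + 8358 = \left(-28013 + 100 \sqrt{6}\right) + 8358 = -19655 + 100 \sqrt{6}$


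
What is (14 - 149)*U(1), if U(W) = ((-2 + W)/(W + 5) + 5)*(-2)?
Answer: 1305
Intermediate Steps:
U(W) = -10 - 2*(-2 + W)/(5 + W) (U(W) = ((-2 + W)/(5 + W) + 5)*(-2) = (5 + (-2 + W)/(5 + W))*(-2) = -10 - 2*(-2 + W)/(5 + W))
(14 - 149)*U(1) = (14 - 149)*(2*(-23 - 6*1)/(5 + 1)) = -270*(-23 - 6)/6 = -270*(-29)/6 = -135*(-29/3) = 1305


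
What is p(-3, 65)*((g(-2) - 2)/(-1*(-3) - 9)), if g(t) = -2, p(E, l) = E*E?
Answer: 6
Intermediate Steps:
p(E, l) = E²
p(-3, 65)*((g(-2) - 2)/(-1*(-3) - 9)) = (-3)²*((-2 - 2)/(-1*(-3) - 9)) = 9*(-4/(3 - 9)) = 9*(-4/(-6)) = 9*(-4*(-⅙)) = 9*(⅔) = 6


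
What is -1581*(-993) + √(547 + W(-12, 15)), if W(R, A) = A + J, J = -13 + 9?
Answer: 1569933 + 3*√62 ≈ 1.5700e+6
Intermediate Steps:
J = -4
W(R, A) = -4 + A (W(R, A) = A - 4 = -4 + A)
-1581*(-993) + √(547 + W(-12, 15)) = -1581*(-993) + √(547 + (-4 + 15)) = 1569933 + √(547 + 11) = 1569933 + √558 = 1569933 + 3*√62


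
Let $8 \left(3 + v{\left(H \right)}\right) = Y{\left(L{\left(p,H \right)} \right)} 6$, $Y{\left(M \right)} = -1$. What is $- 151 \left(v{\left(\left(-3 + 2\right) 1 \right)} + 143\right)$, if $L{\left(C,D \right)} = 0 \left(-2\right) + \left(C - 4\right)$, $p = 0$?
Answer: $- \frac{84107}{4} \approx -21027.0$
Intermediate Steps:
$L{\left(C,D \right)} = -4 + C$ ($L{\left(C,D \right)} = 0 + \left(C - 4\right) = 0 + \left(-4 + C\right) = -4 + C$)
$v{\left(H \right)} = - \frac{15}{4}$ ($v{\left(H \right)} = -3 + \frac{\left(-1\right) 6}{8} = -3 + \frac{1}{8} \left(-6\right) = -3 - \frac{3}{4} = - \frac{15}{4}$)
$- 151 \left(v{\left(\left(-3 + 2\right) 1 \right)} + 143\right) = - 151 \left(- \frac{15}{4} + 143\right) = \left(-151\right) \frac{557}{4} = - \frac{84107}{4}$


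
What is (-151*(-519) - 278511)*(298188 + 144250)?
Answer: -88550426196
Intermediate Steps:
(-151*(-519) - 278511)*(298188 + 144250) = (78369 - 278511)*442438 = -200142*442438 = -88550426196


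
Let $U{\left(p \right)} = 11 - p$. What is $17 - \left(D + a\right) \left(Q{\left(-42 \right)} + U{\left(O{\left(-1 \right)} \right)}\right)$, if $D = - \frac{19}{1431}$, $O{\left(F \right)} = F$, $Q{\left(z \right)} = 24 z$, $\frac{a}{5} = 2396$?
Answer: $\frac{5691603961}{477} \approx 1.1932 \cdot 10^{7}$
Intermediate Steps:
$a = 11980$ ($a = 5 \cdot 2396 = 11980$)
$D = - \frac{19}{1431}$ ($D = \left(-19\right) \frac{1}{1431} = - \frac{19}{1431} \approx -0.013277$)
$17 - \left(D + a\right) \left(Q{\left(-42 \right)} + U{\left(O{\left(-1 \right)} \right)}\right) = 17 - \left(- \frac{19}{1431} + 11980\right) \left(24 \left(-42\right) + \left(11 - -1\right)\right) = 17 - \frac{17143361 \left(-1008 + \left(11 + 1\right)\right)}{1431} = 17 - \frac{17143361 \left(-1008 + 12\right)}{1431} = 17 - \frac{17143361}{1431} \left(-996\right) = 17 - - \frac{5691595852}{477} = 17 + \frac{5691595852}{477} = \frac{5691603961}{477}$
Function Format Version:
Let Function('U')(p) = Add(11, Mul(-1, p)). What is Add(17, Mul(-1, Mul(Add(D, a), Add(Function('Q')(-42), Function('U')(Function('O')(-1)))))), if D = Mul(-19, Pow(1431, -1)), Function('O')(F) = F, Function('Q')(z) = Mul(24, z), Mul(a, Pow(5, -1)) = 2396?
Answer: Rational(5691603961, 477) ≈ 1.1932e+7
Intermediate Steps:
a = 11980 (a = Mul(5, 2396) = 11980)
D = Rational(-19, 1431) (D = Mul(-19, Rational(1, 1431)) = Rational(-19, 1431) ≈ -0.013277)
Add(17, Mul(-1, Mul(Add(D, a), Add(Function('Q')(-42), Function('U')(Function('O')(-1)))))) = Add(17, Mul(-1, Mul(Add(Rational(-19, 1431), 11980), Add(Mul(24, -42), Add(11, Mul(-1, -1)))))) = Add(17, Mul(-1, Mul(Rational(17143361, 1431), Add(-1008, Add(11, 1))))) = Add(17, Mul(-1, Mul(Rational(17143361, 1431), Add(-1008, 12)))) = Add(17, Mul(-1, Mul(Rational(17143361, 1431), -996))) = Add(17, Mul(-1, Rational(-5691595852, 477))) = Add(17, Rational(5691595852, 477)) = Rational(5691603961, 477)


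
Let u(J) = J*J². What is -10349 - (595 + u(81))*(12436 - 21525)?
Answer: 4835664855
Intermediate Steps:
u(J) = J³
-10349 - (595 + u(81))*(12436 - 21525) = -10349 - (595 + 81³)*(12436 - 21525) = -10349 - (595 + 531441)*(-9089) = -10349 - 532036*(-9089) = -10349 - 1*(-4835675204) = -10349 + 4835675204 = 4835664855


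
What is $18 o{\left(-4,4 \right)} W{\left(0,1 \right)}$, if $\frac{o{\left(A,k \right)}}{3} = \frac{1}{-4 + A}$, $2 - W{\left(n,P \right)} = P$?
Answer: $- \frac{27}{4} \approx -6.75$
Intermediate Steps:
$W{\left(n,P \right)} = 2 - P$
$o{\left(A,k \right)} = \frac{3}{-4 + A}$
$18 o{\left(-4,4 \right)} W{\left(0,1 \right)} = 18 \frac{3}{-4 - 4} \left(2 - 1\right) = 18 \frac{3}{-8} \left(2 - 1\right) = 18 \cdot 3 \left(- \frac{1}{8}\right) 1 = 18 \left(- \frac{3}{8}\right) 1 = \left(- \frac{27}{4}\right) 1 = - \frac{27}{4}$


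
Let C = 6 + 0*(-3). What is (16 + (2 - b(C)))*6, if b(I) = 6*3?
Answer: 0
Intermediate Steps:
C = 6 (C = 6 + 0 = 6)
b(I) = 18
(16 + (2 - b(C)))*6 = (16 + (2 - 1*18))*6 = (16 + (2 - 18))*6 = (16 - 16)*6 = 0*6 = 0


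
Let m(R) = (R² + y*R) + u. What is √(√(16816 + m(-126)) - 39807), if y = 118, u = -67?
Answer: √(-39807 + 3*√1973) ≈ 199.18*I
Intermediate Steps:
m(R) = -67 + R² + 118*R (m(R) = (R² + 118*R) - 67 = -67 + R² + 118*R)
√(√(16816 + m(-126)) - 39807) = √(√(16816 + (-67 + (-126)² + 118*(-126))) - 39807) = √(√(16816 + (-67 + 15876 - 14868)) - 39807) = √(√(16816 + 941) - 39807) = √(√17757 - 39807) = √(3*√1973 - 39807) = √(-39807 + 3*√1973)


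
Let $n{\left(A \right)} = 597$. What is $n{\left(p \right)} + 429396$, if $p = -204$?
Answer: $429993$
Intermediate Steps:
$n{\left(p \right)} + 429396 = 597 + 429396 = 429993$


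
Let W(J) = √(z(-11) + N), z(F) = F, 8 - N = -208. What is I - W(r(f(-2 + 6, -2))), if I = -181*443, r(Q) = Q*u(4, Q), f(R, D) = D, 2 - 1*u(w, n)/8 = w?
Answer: -80183 - √205 ≈ -80197.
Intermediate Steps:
N = 216 (N = 8 - 1*(-208) = 8 + 208 = 216)
u(w, n) = 16 - 8*w
r(Q) = -16*Q (r(Q) = Q*(16 - 8*4) = Q*(16 - 32) = Q*(-16) = -16*Q)
W(J) = √205 (W(J) = √(-11 + 216) = √205)
I = -80183
I - W(r(f(-2 + 6, -2))) = -80183 - √205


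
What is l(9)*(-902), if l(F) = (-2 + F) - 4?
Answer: -2706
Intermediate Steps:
l(F) = -6 + F
l(9)*(-902) = (-6 + 9)*(-902) = 3*(-902) = -2706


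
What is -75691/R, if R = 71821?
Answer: -75691/71821 ≈ -1.0539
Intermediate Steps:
-75691/R = -75691/71821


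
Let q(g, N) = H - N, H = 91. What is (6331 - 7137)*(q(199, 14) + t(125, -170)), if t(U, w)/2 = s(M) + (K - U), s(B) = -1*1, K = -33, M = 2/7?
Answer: 194246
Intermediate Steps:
M = 2/7 (M = 2*(⅐) = 2/7 ≈ 0.28571)
s(B) = -1
t(U, w) = -68 - 2*U (t(U, w) = 2*(-1 + (-33 - U)) = 2*(-34 - U) = -68 - 2*U)
q(g, N) = 91 - N
(6331 - 7137)*(q(199, 14) + t(125, -170)) = (6331 - 7137)*((91 - 1*14) + (-68 - 2*125)) = -806*((91 - 14) + (-68 - 250)) = -806*(77 - 318) = -806*(-241) = 194246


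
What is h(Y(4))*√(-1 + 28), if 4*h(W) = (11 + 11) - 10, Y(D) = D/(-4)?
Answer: 9*√3 ≈ 15.588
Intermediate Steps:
Y(D) = -D/4 (Y(D) = D*(-¼) = -D/4)
h(W) = 3 (h(W) = ((11 + 11) - 10)/4 = (22 - 10)/4 = (¼)*12 = 3)
h(Y(4))*√(-1 + 28) = 3*√(-1 + 28) = 3*√27 = 3*(3*√3) = 9*√3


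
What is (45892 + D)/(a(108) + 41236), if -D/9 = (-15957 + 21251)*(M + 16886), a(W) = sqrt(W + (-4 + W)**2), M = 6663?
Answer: -11566386276458/425099193 + 560984881*sqrt(2731)/425099193 ≈ -27140.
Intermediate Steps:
D = -1122015654 (D = -9*(-15957 + 21251)*(6663 + 16886) = -47646*23549 = -9*124668406 = -1122015654)
(45892 + D)/(a(108) + 41236) = (45892 - 1122015654)/(sqrt(108 + (-4 + 108)**2) + 41236) = -1121969762/(sqrt(108 + 104**2) + 41236) = -1121969762/(sqrt(108 + 10816) + 41236) = -1121969762/(sqrt(10924) + 41236) = -1121969762/(2*sqrt(2731) + 41236) = -1121969762/(41236 + 2*sqrt(2731))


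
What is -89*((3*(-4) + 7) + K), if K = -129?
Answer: 11926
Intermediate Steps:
-89*((3*(-4) + 7) + K) = -89*((3*(-4) + 7) - 129) = -89*((-12 + 7) - 129) = -89*(-5 - 129) = -89*(-134) = 11926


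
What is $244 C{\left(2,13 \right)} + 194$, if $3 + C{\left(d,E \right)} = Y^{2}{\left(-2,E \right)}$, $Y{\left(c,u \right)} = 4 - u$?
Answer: $19226$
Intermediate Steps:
$C{\left(d,E \right)} = -3 + \left(4 - E\right)^{2}$
$244 C{\left(2,13 \right)} + 194 = 244 \left(-3 + \left(-4 + 13\right)^{2}\right) + 194 = 244 \left(-3 + 9^{2}\right) + 194 = 244 \left(-3 + 81\right) + 194 = 244 \cdot 78 + 194 = 19032 + 194 = 19226$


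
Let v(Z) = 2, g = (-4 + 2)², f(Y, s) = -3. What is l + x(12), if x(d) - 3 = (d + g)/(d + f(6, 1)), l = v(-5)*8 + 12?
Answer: 295/9 ≈ 32.778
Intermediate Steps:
g = 4 (g = (-2)² = 4)
l = 28 (l = 2*8 + 12 = 16 + 12 = 28)
x(d) = 3 + (4 + d)/(-3 + d) (x(d) = 3 + (d + 4)/(d - 3) = 3 + (4 + d)/(-3 + d))
l + x(12) = 28 + (-5 + 4*12)/(-3 + 12) = 28 + (-5 + 48)/9 = 28 + (⅑)*43 = 28 + 43/9 = 295/9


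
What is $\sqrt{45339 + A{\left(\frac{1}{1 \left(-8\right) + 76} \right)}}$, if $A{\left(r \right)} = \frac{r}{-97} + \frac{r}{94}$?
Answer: $\frac{\sqrt{4357415229153834}}{310012} \approx 212.93$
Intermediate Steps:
$A{\left(r \right)} = \frac{3 r}{9118}$ ($A{\left(r \right)} = r \left(- \frac{1}{97}\right) + r \frac{1}{94} = - \frac{r}{97} + \frac{r}{94} = \frac{3 r}{9118}$)
$\sqrt{45339 + A{\left(\frac{1}{1 \left(-8\right) + 76} \right)}} = \sqrt{45339 + \frac{3}{9118 \left(1 \left(-8\right) + 76\right)}} = \sqrt{45339 + \frac{3}{9118 \left(-8 + 76\right)}} = \sqrt{45339 + \frac{3}{9118 \cdot 68}} = \sqrt{45339 + \frac{3}{9118} \cdot \frac{1}{68}} = \sqrt{45339 + \frac{3}{620024}} = \sqrt{\frac{28111268139}{620024}} = \frac{\sqrt{4357415229153834}}{310012}$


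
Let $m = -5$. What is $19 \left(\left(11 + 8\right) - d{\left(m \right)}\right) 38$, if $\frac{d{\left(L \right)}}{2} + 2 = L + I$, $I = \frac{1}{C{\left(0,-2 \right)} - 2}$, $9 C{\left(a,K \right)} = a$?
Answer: $24548$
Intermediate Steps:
$C{\left(a,K \right)} = \frac{a}{9}$
$I = - \frac{1}{2}$ ($I = \frac{1}{\frac{1}{9} \cdot 0 - 2} = \frac{1}{0 - 2} = \frac{1}{-2} = - \frac{1}{2} \approx -0.5$)
$d{\left(L \right)} = -5 + 2 L$ ($d{\left(L \right)} = -4 + 2 \left(L - \frac{1}{2}\right) = -4 + 2 \left(- \frac{1}{2} + L\right) = -4 + \left(-1 + 2 L\right) = -5 + 2 L$)
$19 \left(\left(11 + 8\right) - d{\left(m \right)}\right) 38 = 19 \left(\left(11 + 8\right) - \left(-5 + 2 \left(-5\right)\right)\right) 38 = 19 \left(19 - \left(-5 - 10\right)\right) 38 = 19 \left(19 - -15\right) 38 = 19 \left(19 + 15\right) 38 = 19 \cdot 34 \cdot 38 = 646 \cdot 38 = 24548$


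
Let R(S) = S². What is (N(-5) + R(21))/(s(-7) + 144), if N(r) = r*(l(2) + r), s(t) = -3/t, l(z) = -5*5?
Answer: 1379/337 ≈ 4.0920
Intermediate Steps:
l(z) = -25
N(r) = r*(-25 + r)
(N(-5) + R(21))/(s(-7) + 144) = (-5*(-25 - 5) + 21²)/(-3/(-7) + 144) = (-5*(-30) + 441)/(-3*(-⅐) + 144) = (150 + 441)/(3/7 + 144) = 591/(1011/7) = 591*(7/1011) = 1379/337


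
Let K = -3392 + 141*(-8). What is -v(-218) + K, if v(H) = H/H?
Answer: -4521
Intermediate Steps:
v(H) = 1
K = -4520 (K = -3392 - 1128 = -4520)
-v(-218) + K = -1*1 - 4520 = -1 - 4520 = -4521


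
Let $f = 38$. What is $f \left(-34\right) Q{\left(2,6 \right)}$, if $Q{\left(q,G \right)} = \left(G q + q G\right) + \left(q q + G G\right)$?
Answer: $-82688$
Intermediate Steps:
$Q{\left(q,G \right)} = G^{2} + q^{2} + 2 G q$ ($Q{\left(q,G \right)} = \left(G q + G q\right) + \left(q^{2} + G^{2}\right) = 2 G q + \left(G^{2} + q^{2}\right) = G^{2} + q^{2} + 2 G q$)
$f \left(-34\right) Q{\left(2,6 \right)} = 38 \left(-34\right) \left(6^{2} + 2^{2} + 2 \cdot 6 \cdot 2\right) = - 1292 \left(36 + 4 + 24\right) = \left(-1292\right) 64 = -82688$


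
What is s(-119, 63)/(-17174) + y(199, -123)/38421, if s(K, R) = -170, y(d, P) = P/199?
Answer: 216278338/21884768091 ≈ 0.0098826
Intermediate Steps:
y(d, P) = P/199 (y(d, P) = P*(1/199) = P/199)
s(-119, 63)/(-17174) + y(199, -123)/38421 = -170/(-17174) + ((1/199)*(-123))/38421 = -170*(-1/17174) - 123/199*1/38421 = 85/8587 - 41/2548593 = 216278338/21884768091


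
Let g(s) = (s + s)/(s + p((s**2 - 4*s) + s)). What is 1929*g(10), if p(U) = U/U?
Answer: 38580/11 ≈ 3507.3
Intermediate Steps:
p(U) = 1
g(s) = 2*s/(1 + s) (g(s) = (s + s)/(s + 1) = (2*s)/(1 + s) = 2*s/(1 + s))
1929*g(10) = 1929*(2*10/(1 + 10)) = 1929*(2*10/11) = 1929*(2*10*(1/11)) = 1929*(20/11) = 38580/11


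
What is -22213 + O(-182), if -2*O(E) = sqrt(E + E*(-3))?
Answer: -22213 - sqrt(91) ≈ -22223.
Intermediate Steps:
O(E) = -sqrt(2)*sqrt(-E)/2 (O(E) = -sqrt(E + E*(-3))/2 = -sqrt(E - 3*E)/2 = -sqrt(2)*sqrt(-E)/2)
-22213 + O(-182) = -22213 - sqrt(2)*sqrt(-1*(-182))/2 = -22213 - sqrt(2)*sqrt(182)/2 = -22213 - sqrt(91)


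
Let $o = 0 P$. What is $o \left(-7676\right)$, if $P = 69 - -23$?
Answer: $0$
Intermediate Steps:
$P = 92$ ($P = 69 + 23 = 92$)
$o = 0$ ($o = 0 \cdot 92 = 0$)
$o \left(-7676\right) = 0 \left(-7676\right) = 0$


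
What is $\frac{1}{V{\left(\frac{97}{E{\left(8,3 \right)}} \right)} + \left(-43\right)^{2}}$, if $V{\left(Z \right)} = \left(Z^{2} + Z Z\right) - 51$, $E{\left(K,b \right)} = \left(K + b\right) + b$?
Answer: $\frac{98}{185613} \approx 0.00052798$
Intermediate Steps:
$E{\left(K,b \right)} = K + 2 b$
$V{\left(Z \right)} = -51 + 2 Z^{2}$ ($V{\left(Z \right)} = \left(Z^{2} + Z^{2}\right) - 51 = 2 Z^{2} - 51 = -51 + 2 Z^{2}$)
$\frac{1}{V{\left(\frac{97}{E{\left(8,3 \right)}} \right)} + \left(-43\right)^{2}} = \frac{1}{\left(-51 + 2 \left(\frac{97}{8 + 2 \cdot 3}\right)^{2}\right) + \left(-43\right)^{2}} = \frac{1}{\left(-51 + 2 \left(\frac{97}{8 + 6}\right)^{2}\right) + 1849} = \frac{1}{\left(-51 + 2 \left(\frac{97}{14}\right)^{2}\right) + 1849} = \frac{1}{\left(-51 + 2 \cdot \frac{9409}{196}\right) + 1849} = \frac{1}{\left(-51 + \frac{9409}{98}\right) + 1849} = \frac{1}{\frac{4411}{98} + 1849} = \frac{1}{\frac{185613}{98}} = \frac{98}{185613}$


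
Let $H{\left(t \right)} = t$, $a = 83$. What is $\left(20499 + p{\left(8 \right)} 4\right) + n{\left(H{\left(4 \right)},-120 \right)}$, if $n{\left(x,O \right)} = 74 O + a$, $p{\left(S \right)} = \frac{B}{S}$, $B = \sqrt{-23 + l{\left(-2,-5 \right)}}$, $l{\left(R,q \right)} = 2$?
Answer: $11702 + \frac{i \sqrt{21}}{2} \approx 11702.0 + 2.2913 i$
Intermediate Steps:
$B = i \sqrt{21}$ ($B = \sqrt{-23 + 2} = \sqrt{-21} = i \sqrt{21} \approx 4.5826 i$)
$p{\left(S \right)} = \frac{i \sqrt{21}}{S}$
$n{\left(x,O \right)} = 83 + 74 O$ ($n{\left(x,O \right)} = 74 O + 83 = 83 + 74 O$)
$\left(20499 + p{\left(8 \right)} 4\right) + n{\left(H{\left(4 \right)},-120 \right)} = \left(20499 + \frac{i \sqrt{21}}{8} \cdot 4\right) + \left(83 + 74 \left(-120\right)\right) = \left(20499 + i \sqrt{21} \cdot \frac{1}{8} \cdot 4\right) + \left(83 - 8880\right) = \left(20499 + \frac{i \sqrt{21}}{8} \cdot 4\right) - 8797 = \left(20499 + \frac{i \sqrt{21}}{2}\right) - 8797 = 11702 + \frac{i \sqrt{21}}{2}$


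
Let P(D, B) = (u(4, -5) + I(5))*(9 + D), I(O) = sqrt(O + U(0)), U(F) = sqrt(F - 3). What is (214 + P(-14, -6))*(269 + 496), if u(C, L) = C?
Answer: 148410 - 3825*sqrt(5 + I*sqrt(3)) ≈ 1.3973e+5 - 1460.3*I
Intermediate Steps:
U(F) = sqrt(-3 + F)
I(O) = sqrt(O + I*sqrt(3)) (I(O) = sqrt(O + sqrt(-3 + 0)) = sqrt(O + sqrt(-3)) = sqrt(O + I*sqrt(3)))
P(D, B) = (4 + sqrt(5 + I*sqrt(3)))*(9 + D)
(214 + P(-14, -6))*(269 + 496) = (214 + (36 + 4*(-14) + 9*sqrt(5 + I*sqrt(3)) - 14*sqrt(5 + I*sqrt(3))))*(269 + 496) = (214 + (36 - 56 + 9*sqrt(5 + I*sqrt(3)) - 14*sqrt(5 + I*sqrt(3))))*765 = (214 + (-20 - 5*sqrt(5 + I*sqrt(3))))*765 = (194 - 5*sqrt(5 + I*sqrt(3)))*765 = 148410 - 3825*sqrt(5 + I*sqrt(3))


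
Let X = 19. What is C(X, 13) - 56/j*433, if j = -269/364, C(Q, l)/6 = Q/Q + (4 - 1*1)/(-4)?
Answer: 17653351/538 ≈ 32813.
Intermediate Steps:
C(Q, l) = 3/2 (C(Q, l) = 6*(Q/Q + (4 - 1*1)/(-4)) = 6*(1 + (4 - 1)*(-¼)) = 6*(1 + 3*(-¼)) = 6*(1 - ¾) = 6*(¼) = 3/2)
j = -269/364 (j = -269*1/364 = -269/364 ≈ -0.73901)
C(X, 13) - 56/j*433 = 3/2 - 56/(-269/364)*433 = 3/2 - 56*(-364/269)*433 = 3/2 + (20384/269)*433 = 3/2 + 8826272/269 = 17653351/538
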